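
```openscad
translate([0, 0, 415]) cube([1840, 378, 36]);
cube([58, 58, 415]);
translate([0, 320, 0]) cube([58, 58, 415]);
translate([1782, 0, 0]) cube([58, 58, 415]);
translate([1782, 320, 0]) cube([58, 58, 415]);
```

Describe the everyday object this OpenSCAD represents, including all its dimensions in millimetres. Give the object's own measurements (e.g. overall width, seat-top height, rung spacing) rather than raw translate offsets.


A bench: a 1840×378 mm seat slab, 36 mm thick, top at z = 451 mm, on four 58×58 mm square legs flush with the seat corners and standing on z = 0.


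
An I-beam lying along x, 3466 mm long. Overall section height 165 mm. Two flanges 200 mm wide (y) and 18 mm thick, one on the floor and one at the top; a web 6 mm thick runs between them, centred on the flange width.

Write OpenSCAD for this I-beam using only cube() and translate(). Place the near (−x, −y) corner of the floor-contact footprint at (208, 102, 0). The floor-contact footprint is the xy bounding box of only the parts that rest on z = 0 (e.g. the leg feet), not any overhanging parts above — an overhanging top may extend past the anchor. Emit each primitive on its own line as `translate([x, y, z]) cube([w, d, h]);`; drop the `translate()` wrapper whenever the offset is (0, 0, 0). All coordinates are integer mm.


translate([208, 102, 0]) cube([3466, 200, 18]);
translate([208, 199, 18]) cube([3466, 6, 129]);
translate([208, 102, 147]) cube([3466, 200, 18]);


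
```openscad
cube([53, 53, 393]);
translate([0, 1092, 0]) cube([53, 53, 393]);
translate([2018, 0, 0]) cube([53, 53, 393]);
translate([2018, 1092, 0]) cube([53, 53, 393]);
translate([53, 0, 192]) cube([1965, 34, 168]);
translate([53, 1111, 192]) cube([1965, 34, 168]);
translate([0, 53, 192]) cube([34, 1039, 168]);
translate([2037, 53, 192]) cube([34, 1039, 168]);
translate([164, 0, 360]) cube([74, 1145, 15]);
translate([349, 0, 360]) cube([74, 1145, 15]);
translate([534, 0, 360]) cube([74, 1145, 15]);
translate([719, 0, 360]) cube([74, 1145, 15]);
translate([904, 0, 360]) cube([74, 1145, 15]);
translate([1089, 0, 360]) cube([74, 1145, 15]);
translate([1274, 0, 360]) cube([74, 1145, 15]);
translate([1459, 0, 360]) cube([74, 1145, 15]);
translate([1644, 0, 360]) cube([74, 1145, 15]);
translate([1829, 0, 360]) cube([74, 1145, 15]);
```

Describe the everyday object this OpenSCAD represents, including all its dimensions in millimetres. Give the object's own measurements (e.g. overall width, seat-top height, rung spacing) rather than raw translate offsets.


A bed frame 2071 mm long (x) by 1145 mm wide (y). Four 53×53 mm corner posts, 393 mm tall, at the corners of the footprint. Four rails of 34 mm thickness and 168 mm height run between adjacent posts with their undersides at z = 192 mm, their outer faces flush with the outside of the frame (the two x-running rails run between the posts' inner faces; the two y-running rails run between the posts' inner faces). 10 slats, each 74 mm wide (x) and 15 mm thick, lie across the top of the two x-running rails, running the full 1145 mm width of the frame in y; along x they sit between the end posts with a 111 mm gap after the −x posts and between neighbouring slats, leaving 115 mm before the +x posts.


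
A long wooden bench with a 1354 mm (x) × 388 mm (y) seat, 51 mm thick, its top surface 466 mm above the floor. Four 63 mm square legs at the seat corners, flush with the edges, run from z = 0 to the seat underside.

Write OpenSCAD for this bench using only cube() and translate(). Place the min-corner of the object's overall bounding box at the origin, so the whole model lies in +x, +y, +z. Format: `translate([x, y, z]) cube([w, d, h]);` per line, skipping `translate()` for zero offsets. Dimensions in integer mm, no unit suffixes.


translate([0, 0, 415]) cube([1354, 388, 51]);
cube([63, 63, 415]);
translate([0, 325, 0]) cube([63, 63, 415]);
translate([1291, 0, 0]) cube([63, 63, 415]);
translate([1291, 325, 0]) cube([63, 63, 415]);


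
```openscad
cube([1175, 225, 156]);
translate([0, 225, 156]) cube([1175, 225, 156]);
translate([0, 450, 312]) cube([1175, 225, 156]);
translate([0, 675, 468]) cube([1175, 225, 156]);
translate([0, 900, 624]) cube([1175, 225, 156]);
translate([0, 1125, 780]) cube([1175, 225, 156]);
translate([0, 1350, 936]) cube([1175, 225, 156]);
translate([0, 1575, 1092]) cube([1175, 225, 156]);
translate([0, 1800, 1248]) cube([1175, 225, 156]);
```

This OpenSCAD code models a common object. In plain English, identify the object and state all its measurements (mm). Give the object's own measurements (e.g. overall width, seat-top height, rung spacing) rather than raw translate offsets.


A straight staircase of 9 solid steps. Each step is 1175 mm wide (x), 225 mm deep (y, the going) and 156 mm tall (the rise). The first step rests on the floor; each subsequent step sits one going further in +y and one rise higher in +z, directly behind and above the previous step with no overlap.


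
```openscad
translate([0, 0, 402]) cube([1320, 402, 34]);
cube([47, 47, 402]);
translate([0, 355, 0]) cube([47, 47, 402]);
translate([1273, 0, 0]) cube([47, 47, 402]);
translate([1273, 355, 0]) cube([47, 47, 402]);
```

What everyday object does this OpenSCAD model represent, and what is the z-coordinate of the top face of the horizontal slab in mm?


A bench. The seat-top height is 436 mm.

A long slab on four corner posts — a bench. The slab sits at z = 402 with thickness 34, so the top is 402 + 34 = 436 mm.


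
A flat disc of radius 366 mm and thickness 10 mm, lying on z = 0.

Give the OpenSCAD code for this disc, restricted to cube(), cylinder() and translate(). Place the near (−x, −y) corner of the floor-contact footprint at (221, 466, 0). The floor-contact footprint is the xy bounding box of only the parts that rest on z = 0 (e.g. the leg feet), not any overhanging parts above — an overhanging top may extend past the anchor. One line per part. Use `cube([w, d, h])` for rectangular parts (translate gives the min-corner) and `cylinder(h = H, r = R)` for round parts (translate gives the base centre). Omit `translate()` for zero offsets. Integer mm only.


translate([587, 832, 0]) cylinder(h = 10, r = 366);


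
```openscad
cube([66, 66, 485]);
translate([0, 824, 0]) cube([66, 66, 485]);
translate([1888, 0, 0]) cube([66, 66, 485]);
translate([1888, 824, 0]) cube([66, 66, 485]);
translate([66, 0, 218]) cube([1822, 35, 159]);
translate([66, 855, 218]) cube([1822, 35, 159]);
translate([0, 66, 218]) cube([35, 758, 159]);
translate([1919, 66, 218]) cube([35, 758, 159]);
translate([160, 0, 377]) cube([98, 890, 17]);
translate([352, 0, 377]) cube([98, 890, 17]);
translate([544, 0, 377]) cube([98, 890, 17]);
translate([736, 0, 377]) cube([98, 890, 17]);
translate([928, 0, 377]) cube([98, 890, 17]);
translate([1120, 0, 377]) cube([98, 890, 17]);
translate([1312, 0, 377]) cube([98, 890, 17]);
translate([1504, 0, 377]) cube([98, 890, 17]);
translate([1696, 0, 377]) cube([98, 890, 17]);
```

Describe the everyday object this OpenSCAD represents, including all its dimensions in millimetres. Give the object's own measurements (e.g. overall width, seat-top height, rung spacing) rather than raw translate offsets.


A bed frame 1954 mm long (x) by 890 mm wide (y). Four 66×66 mm corner posts, 485 mm tall, at the corners of the footprint. Four rails of 35 mm thickness and 159 mm height run between adjacent posts with their undersides at z = 218 mm, their outer faces flush with the outside of the frame (the two x-running rails run between the posts' inner faces; the two y-running rails run between the posts' inner faces). 9 slats, each 98 mm wide (x) and 17 mm thick, lie across the top of the two x-running rails, running the full 890 mm width of the frame in y; along x they sit between the end posts with a 94 mm gap after the −x posts and between neighbouring slats and before the +x posts.


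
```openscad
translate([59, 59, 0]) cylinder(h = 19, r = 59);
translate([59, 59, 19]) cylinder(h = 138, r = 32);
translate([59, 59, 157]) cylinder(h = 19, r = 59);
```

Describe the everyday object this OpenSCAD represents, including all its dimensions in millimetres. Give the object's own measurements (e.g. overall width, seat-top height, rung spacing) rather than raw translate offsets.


A spool: two coaxial disc flanges of radius 59 mm and thickness 19 mm, joined by a core cylinder of radius 32 mm and height 138 mm. The lower flange rests on z = 0 and the three cylinders share a vertical axis.


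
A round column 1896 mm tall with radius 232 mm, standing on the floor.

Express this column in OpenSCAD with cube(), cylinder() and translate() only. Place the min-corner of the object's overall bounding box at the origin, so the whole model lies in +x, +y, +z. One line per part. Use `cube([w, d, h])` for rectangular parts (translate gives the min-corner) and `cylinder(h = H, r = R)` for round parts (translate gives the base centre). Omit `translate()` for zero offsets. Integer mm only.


translate([232, 232, 0]) cylinder(h = 1896, r = 232);


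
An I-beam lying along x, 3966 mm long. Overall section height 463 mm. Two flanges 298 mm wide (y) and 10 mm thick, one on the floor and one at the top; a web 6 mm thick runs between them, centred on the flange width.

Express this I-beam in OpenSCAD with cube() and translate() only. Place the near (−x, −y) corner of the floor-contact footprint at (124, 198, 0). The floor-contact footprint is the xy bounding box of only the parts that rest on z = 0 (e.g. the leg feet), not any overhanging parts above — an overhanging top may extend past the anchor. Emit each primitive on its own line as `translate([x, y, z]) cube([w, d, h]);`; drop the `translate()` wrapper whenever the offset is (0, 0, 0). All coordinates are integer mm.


translate([124, 198, 0]) cube([3966, 298, 10]);
translate([124, 344, 10]) cube([3966, 6, 443]);
translate([124, 198, 453]) cube([3966, 298, 10]);


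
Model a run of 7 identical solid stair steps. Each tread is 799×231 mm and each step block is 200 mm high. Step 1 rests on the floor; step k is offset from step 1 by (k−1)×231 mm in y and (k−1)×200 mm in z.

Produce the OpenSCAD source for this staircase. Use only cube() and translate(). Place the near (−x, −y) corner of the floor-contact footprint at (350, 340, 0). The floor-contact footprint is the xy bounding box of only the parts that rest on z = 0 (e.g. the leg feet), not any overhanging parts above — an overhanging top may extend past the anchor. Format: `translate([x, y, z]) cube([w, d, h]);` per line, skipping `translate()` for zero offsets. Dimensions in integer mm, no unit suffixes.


translate([350, 340, 0]) cube([799, 231, 200]);
translate([350, 571, 200]) cube([799, 231, 200]);
translate([350, 802, 400]) cube([799, 231, 200]);
translate([350, 1033, 600]) cube([799, 231, 200]);
translate([350, 1264, 800]) cube([799, 231, 200]);
translate([350, 1495, 1000]) cube([799, 231, 200]);
translate([350, 1726, 1200]) cube([799, 231, 200]);


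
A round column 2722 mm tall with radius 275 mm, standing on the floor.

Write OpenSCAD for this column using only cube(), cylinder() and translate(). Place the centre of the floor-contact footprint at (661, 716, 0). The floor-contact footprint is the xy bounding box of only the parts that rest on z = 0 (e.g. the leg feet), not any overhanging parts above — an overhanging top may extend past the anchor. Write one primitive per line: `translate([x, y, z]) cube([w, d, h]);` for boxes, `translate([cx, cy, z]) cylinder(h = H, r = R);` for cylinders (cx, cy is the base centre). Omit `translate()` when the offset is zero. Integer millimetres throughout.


translate([661, 716, 0]) cylinder(h = 2722, r = 275);


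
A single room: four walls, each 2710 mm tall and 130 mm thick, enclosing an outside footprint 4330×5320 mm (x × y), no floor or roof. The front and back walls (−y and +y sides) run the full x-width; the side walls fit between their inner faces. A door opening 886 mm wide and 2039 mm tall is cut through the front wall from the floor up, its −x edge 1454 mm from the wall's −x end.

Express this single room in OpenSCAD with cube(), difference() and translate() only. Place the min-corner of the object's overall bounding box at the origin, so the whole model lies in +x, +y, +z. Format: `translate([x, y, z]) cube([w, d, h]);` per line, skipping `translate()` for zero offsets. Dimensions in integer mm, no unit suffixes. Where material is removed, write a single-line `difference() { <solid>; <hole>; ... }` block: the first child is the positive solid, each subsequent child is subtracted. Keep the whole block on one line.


difference() { cube([4330, 130, 2710]); translate([1454, 0, 0]) cube([886, 130, 2039]); }
translate([0, 5190, 0]) cube([4330, 130, 2710]);
translate([0, 130, 0]) cube([130, 5060, 2710]);
translate([4200, 130, 0]) cube([130, 5060, 2710]);


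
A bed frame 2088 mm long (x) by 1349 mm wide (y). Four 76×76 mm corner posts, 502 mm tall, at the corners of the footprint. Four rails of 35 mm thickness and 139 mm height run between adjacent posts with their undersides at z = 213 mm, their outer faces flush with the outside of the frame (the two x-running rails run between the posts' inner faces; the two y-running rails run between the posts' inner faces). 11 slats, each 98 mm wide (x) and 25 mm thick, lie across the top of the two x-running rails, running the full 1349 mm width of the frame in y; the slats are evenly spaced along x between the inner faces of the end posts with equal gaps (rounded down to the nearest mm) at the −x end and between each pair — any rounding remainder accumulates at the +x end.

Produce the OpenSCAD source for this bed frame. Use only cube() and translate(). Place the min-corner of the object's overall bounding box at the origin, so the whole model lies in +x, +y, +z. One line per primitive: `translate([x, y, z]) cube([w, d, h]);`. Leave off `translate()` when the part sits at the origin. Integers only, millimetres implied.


cube([76, 76, 502]);
translate([0, 1273, 0]) cube([76, 76, 502]);
translate([2012, 0, 0]) cube([76, 76, 502]);
translate([2012, 1273, 0]) cube([76, 76, 502]);
translate([76, 0, 213]) cube([1936, 35, 139]);
translate([76, 1314, 213]) cube([1936, 35, 139]);
translate([0, 76, 213]) cube([35, 1197, 139]);
translate([2053, 76, 213]) cube([35, 1197, 139]);
translate([147, 0, 352]) cube([98, 1349, 25]);
translate([316, 0, 352]) cube([98, 1349, 25]);
translate([485, 0, 352]) cube([98, 1349, 25]);
translate([654, 0, 352]) cube([98, 1349, 25]);
translate([823, 0, 352]) cube([98, 1349, 25]);
translate([992, 0, 352]) cube([98, 1349, 25]);
translate([1161, 0, 352]) cube([98, 1349, 25]);
translate([1330, 0, 352]) cube([98, 1349, 25]);
translate([1499, 0, 352]) cube([98, 1349, 25]);
translate([1668, 0, 352]) cube([98, 1349, 25]);
translate([1837, 0, 352]) cube([98, 1349, 25]);


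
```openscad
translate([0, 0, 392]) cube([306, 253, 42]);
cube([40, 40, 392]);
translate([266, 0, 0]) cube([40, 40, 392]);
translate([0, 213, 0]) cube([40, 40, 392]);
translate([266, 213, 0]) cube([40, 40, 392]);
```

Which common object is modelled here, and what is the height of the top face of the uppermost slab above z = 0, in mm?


A stool. The seat height is 434 mm.

A 306×253×42 slab at z = 392 on four corner posts — a stool. The seat top is 392 + 42 = 434 mm.


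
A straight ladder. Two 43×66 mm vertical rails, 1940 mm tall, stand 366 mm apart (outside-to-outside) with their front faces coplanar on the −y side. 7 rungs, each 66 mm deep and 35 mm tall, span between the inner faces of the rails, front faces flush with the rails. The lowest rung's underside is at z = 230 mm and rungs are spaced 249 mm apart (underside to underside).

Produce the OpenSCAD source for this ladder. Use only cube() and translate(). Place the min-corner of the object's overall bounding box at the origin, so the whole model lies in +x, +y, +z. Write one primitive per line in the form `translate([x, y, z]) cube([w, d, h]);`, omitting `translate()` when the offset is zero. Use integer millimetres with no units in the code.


cube([43, 66, 1940]);
translate([323, 0, 0]) cube([43, 66, 1940]);
translate([43, 0, 230]) cube([280, 66, 35]);
translate([43, 0, 479]) cube([280, 66, 35]);
translate([43, 0, 728]) cube([280, 66, 35]);
translate([43, 0, 977]) cube([280, 66, 35]);
translate([43, 0, 1226]) cube([280, 66, 35]);
translate([43, 0, 1475]) cube([280, 66, 35]);
translate([43, 0, 1724]) cube([280, 66, 35]);


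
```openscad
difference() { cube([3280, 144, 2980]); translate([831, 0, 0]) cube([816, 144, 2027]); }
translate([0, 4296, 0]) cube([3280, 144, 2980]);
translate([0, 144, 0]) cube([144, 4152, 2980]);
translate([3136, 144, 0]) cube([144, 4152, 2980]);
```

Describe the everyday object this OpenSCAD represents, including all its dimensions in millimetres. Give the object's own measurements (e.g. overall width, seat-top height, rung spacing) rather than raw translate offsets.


A single room: four walls, each 2980 mm tall and 144 mm thick, enclosing an outside footprint 3280×4440 mm (x × y), no floor or roof. The front and back walls (−y and +y sides) run the full x-width; the side walls fit between their inner faces. A door opening 816 mm wide and 2027 mm tall is cut through the front wall from the floor up, its −x edge 831 mm from the wall's −x end.


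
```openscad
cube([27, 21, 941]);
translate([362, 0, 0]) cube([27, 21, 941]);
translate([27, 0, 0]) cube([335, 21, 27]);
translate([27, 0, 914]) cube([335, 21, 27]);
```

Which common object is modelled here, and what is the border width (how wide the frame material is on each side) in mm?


A picture frame. The border width is 27 mm.

Four thin pieces enclosing a rectangular opening — a picture frame. The two full-height stiles are 941 mm tall; the top rail sits at z = 914 and is 27 mm tall, so the border above the opening is 941 − 914 = 27 mm, matching the stile x-width.


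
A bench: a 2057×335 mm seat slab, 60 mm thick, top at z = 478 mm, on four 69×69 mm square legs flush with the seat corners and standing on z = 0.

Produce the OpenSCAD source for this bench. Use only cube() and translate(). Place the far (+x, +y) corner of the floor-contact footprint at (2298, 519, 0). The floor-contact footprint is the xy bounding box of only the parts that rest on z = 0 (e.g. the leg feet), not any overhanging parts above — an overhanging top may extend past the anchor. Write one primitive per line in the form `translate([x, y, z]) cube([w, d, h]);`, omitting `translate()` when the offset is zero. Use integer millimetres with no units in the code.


translate([241, 184, 418]) cube([2057, 335, 60]);
translate([241, 184, 0]) cube([69, 69, 418]);
translate([241, 450, 0]) cube([69, 69, 418]);
translate([2229, 184, 0]) cube([69, 69, 418]);
translate([2229, 450, 0]) cube([69, 69, 418]);


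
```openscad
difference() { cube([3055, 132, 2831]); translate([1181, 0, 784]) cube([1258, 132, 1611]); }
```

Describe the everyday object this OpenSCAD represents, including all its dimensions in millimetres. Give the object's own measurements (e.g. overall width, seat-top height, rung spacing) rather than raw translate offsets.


A wall 3055 mm long (x), 132 mm thick (y), 2831 mm tall, with a rectangular window opening cut through it. The opening is 1258 mm wide and 1611 mm tall; its sill is at z = 784 mm and its near (−x) edge is 1181 mm from the wall's −x end. The opening passes through the full wall thickness.


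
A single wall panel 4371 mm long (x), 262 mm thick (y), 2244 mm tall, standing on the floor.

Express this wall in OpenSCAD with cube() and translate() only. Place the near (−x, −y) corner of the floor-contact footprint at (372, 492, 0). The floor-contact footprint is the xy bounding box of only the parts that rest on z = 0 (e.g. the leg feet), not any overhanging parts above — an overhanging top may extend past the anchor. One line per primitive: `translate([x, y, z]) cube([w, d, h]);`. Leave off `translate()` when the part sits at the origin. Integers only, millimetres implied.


translate([372, 492, 0]) cube([4371, 262, 2244]);


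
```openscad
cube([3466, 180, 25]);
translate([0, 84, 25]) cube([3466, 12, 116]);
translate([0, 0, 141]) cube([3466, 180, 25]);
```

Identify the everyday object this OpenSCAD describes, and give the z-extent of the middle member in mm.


An I-beam. The web height is 116 mm.

Two wide flanges with a thin centred web — an I-beam. Overall 166 mm minus two 25 mm flanges gives a web of 166 − 2·25 = 116 mm.


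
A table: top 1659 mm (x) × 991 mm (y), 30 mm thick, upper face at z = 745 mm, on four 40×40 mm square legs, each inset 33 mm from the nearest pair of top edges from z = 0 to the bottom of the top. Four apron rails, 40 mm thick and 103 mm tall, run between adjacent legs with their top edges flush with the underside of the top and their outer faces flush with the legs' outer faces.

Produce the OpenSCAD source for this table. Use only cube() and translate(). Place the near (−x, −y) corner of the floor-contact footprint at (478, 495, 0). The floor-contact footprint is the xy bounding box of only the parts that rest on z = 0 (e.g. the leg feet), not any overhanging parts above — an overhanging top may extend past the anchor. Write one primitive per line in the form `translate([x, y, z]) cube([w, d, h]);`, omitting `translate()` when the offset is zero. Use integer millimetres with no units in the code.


translate([445, 462, 715]) cube([1659, 991, 30]);
translate([478, 495, 0]) cube([40, 40, 715]);
translate([2031, 495, 0]) cube([40, 40, 715]);
translate([478, 1380, 0]) cube([40, 40, 715]);
translate([2031, 1380, 0]) cube([40, 40, 715]);
translate([518, 495, 612]) cube([1513, 40, 103]);
translate([518, 1380, 612]) cube([1513, 40, 103]);
translate([478, 535, 612]) cube([40, 845, 103]);
translate([2031, 535, 612]) cube([40, 845, 103]);


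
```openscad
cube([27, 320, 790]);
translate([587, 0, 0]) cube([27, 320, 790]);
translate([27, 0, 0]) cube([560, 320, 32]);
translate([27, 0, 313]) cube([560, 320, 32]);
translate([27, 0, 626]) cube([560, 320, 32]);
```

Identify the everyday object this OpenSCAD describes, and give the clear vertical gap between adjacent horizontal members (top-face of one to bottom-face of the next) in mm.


A bookshelf. The clear shelf gap is 281 mm.

Two tall side panels with 3 horizontal boards between them — a bookshelf. The first two shelf undersides are at z = 0 and z = 313; with shelf thickness 32, the clear gap is 313 − 0 − 32 = 281 mm.


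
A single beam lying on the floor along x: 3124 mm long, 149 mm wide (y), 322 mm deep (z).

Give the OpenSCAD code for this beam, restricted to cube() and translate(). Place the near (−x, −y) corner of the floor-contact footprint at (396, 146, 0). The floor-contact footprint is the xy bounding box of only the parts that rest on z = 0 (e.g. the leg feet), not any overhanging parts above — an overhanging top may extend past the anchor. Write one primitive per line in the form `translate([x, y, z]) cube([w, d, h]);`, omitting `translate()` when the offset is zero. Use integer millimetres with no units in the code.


translate([396, 146, 0]) cube([3124, 149, 322]);


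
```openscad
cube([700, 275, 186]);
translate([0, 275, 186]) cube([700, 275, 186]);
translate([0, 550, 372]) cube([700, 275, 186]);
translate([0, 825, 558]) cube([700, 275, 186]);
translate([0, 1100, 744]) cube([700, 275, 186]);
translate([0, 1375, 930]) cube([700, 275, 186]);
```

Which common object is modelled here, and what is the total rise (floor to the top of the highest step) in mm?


A staircase. The total rise is 1116 mm.

6 identical blocks, each offset up and back from the previous — a staircase. Each step is 186 mm tall and there are 6 of them, so the total rise is 6 × 186 = 1116 mm.


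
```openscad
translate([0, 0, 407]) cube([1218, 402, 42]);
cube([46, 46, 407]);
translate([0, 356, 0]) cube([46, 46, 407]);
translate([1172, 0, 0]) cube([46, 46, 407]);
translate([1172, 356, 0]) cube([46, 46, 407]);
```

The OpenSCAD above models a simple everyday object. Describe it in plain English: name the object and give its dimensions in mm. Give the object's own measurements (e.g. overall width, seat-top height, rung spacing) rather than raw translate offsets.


A bench: a 1218×402 mm seat slab, 42 mm thick, top at z = 449 mm, on four 46×46 mm square legs flush with the seat corners and standing on z = 0.


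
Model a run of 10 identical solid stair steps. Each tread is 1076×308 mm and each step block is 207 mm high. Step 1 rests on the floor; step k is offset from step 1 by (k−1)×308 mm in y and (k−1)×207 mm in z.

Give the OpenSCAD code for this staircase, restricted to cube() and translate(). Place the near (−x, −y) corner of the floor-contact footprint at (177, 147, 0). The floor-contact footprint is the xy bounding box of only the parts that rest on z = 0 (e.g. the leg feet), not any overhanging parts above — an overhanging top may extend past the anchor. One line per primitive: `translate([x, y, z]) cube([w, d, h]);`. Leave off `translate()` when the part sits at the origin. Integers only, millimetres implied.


translate([177, 147, 0]) cube([1076, 308, 207]);
translate([177, 455, 207]) cube([1076, 308, 207]);
translate([177, 763, 414]) cube([1076, 308, 207]);
translate([177, 1071, 621]) cube([1076, 308, 207]);
translate([177, 1379, 828]) cube([1076, 308, 207]);
translate([177, 1687, 1035]) cube([1076, 308, 207]);
translate([177, 1995, 1242]) cube([1076, 308, 207]);
translate([177, 2303, 1449]) cube([1076, 308, 207]);
translate([177, 2611, 1656]) cube([1076, 308, 207]);
translate([177, 2919, 1863]) cube([1076, 308, 207]);


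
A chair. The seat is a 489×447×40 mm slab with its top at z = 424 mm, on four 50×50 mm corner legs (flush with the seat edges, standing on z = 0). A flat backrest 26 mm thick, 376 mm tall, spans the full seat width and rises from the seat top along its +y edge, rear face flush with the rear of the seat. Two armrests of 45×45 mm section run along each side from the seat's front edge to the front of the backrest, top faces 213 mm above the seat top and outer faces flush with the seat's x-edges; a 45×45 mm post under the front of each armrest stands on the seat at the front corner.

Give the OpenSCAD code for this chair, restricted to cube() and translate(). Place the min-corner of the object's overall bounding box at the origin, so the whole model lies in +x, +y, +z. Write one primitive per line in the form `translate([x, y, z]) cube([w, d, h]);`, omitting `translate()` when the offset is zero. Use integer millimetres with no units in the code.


translate([0, 0, 384]) cube([489, 447, 40]);
cube([50, 50, 384]);
translate([439, 0, 0]) cube([50, 50, 384]);
translate([0, 397, 0]) cube([50, 50, 384]);
translate([439, 397, 0]) cube([50, 50, 384]);
translate([0, 421, 424]) cube([489, 26, 376]);
translate([0, 0, 592]) cube([45, 421, 45]);
translate([444, 0, 592]) cube([45, 421, 45]);
translate([0, 0, 424]) cube([45, 45, 168]);
translate([444, 0, 424]) cube([45, 45, 168]);


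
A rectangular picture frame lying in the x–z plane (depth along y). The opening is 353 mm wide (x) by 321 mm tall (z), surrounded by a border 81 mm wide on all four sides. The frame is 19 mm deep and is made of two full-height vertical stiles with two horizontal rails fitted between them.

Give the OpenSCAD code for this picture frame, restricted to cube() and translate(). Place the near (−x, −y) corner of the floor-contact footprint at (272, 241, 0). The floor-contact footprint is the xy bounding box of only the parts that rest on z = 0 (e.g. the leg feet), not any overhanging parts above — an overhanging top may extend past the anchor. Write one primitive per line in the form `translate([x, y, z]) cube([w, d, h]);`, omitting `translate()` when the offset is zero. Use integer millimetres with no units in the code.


translate([272, 241, 0]) cube([81, 19, 483]);
translate([706, 241, 0]) cube([81, 19, 483]);
translate([353, 241, 0]) cube([353, 19, 81]);
translate([353, 241, 402]) cube([353, 19, 81]);


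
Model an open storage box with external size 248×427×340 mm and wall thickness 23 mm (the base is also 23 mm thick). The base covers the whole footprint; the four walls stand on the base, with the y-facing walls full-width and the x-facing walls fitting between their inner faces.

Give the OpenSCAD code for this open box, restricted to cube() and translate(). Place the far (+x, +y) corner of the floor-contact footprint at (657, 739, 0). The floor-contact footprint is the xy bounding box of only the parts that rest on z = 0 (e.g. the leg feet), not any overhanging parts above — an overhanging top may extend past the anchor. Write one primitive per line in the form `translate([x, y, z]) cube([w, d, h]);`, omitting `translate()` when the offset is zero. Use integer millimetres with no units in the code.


translate([409, 312, 0]) cube([248, 427, 23]);
translate([409, 312, 23]) cube([248, 23, 317]);
translate([409, 716, 23]) cube([248, 23, 317]);
translate([409, 335, 23]) cube([23, 381, 317]);
translate([634, 335, 23]) cube([23, 381, 317]);


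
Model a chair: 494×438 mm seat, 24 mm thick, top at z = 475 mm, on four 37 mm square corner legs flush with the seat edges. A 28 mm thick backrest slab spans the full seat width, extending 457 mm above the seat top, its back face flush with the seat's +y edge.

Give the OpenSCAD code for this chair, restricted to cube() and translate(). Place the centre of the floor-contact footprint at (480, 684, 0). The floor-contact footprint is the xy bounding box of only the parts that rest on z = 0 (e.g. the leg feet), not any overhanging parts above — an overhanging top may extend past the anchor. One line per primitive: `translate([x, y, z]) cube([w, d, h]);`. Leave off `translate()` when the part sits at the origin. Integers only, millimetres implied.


translate([233, 465, 451]) cube([494, 438, 24]);
translate([233, 465, 0]) cube([37, 37, 451]);
translate([690, 465, 0]) cube([37, 37, 451]);
translate([233, 866, 0]) cube([37, 37, 451]);
translate([690, 866, 0]) cube([37, 37, 451]);
translate([233, 875, 475]) cube([494, 28, 457]);


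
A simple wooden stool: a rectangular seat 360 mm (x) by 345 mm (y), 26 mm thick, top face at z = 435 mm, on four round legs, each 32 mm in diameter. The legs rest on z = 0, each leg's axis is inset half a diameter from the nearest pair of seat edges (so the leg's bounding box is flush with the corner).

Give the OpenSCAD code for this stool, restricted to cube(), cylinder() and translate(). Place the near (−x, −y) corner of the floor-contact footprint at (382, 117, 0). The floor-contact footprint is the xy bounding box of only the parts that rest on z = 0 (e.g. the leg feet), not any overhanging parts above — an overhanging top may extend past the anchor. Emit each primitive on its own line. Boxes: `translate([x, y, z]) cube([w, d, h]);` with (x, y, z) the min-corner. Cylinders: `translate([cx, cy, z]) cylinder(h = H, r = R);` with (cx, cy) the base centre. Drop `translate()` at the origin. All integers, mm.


translate([382, 117, 409]) cube([360, 345, 26]);
translate([398, 133, 0]) cylinder(h = 409, r = 16);
translate([726, 133, 0]) cylinder(h = 409, r = 16);
translate([398, 446, 0]) cylinder(h = 409, r = 16);
translate([726, 446, 0]) cylinder(h = 409, r = 16);


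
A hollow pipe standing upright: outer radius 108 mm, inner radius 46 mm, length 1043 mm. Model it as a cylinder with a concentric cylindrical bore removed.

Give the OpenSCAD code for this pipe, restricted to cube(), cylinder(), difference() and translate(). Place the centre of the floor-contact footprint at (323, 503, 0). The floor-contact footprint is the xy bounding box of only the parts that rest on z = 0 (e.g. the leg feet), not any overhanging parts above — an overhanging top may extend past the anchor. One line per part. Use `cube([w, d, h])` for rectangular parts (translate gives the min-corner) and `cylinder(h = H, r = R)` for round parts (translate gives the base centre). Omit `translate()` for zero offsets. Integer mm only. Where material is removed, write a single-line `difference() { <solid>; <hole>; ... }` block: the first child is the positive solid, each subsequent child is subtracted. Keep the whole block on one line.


difference() { translate([323, 503, 0]) cylinder(h = 1043, r = 108); translate([323, 503, 0]) cylinder(h = 1043, r = 46); }


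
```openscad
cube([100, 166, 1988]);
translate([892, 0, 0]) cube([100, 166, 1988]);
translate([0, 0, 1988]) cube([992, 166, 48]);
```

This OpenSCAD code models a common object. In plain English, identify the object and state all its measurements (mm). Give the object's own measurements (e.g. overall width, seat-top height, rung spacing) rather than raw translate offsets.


A door frame. The clear opening is 792 mm wide and 1988 mm high. Two 100 mm wide jambs, 166 mm deep, stand either side of the opening from the floor to the top of the opening. A 48 mm thick head sits across the top of both jambs, spanning the full outside width of the frame.


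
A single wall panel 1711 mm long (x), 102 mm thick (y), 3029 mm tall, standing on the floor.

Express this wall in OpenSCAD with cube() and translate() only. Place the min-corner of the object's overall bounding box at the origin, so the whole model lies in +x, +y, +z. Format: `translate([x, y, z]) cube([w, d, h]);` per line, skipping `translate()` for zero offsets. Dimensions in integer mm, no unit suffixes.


cube([1711, 102, 3029]);


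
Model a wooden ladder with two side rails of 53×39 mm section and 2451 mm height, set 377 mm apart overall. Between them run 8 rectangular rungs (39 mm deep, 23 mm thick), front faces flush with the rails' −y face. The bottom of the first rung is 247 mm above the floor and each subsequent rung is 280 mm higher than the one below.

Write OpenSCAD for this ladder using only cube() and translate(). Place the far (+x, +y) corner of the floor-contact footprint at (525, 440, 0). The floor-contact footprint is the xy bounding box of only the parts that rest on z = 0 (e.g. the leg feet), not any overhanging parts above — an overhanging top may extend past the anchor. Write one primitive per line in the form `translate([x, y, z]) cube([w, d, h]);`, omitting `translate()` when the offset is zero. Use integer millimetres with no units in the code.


translate([148, 401, 0]) cube([53, 39, 2451]);
translate([472, 401, 0]) cube([53, 39, 2451]);
translate([201, 401, 247]) cube([271, 39, 23]);
translate([201, 401, 527]) cube([271, 39, 23]);
translate([201, 401, 807]) cube([271, 39, 23]);
translate([201, 401, 1087]) cube([271, 39, 23]);
translate([201, 401, 1367]) cube([271, 39, 23]);
translate([201, 401, 1647]) cube([271, 39, 23]);
translate([201, 401, 1927]) cube([271, 39, 23]);
translate([201, 401, 2207]) cube([271, 39, 23]);


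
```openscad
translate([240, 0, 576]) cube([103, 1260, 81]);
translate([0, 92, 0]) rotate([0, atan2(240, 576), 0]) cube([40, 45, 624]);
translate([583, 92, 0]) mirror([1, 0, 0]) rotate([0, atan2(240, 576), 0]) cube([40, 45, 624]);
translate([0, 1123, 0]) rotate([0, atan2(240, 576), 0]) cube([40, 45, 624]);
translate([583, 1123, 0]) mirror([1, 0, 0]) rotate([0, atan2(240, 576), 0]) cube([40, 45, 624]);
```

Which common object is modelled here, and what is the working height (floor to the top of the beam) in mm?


A sawhorse. The overall height is 657 mm.

A beam across two mirrored pairs of raked legs — a sawhorse. The beam's underside is at z = 576 (matching the legs' vertical rise in atan2(240, 576)) and the beam is 81 mm tall, so its top is at 576 + 81 = 657 mm. The raked legs top out at the beam's underside, so that is the highest point.


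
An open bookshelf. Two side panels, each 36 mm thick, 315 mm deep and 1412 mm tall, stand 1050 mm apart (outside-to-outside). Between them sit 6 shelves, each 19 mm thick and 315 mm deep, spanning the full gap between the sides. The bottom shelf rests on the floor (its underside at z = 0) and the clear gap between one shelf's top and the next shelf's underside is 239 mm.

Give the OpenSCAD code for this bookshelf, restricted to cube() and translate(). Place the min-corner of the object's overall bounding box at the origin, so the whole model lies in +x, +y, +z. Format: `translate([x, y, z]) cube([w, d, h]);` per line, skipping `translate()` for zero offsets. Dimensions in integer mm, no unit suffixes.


cube([36, 315, 1412]);
translate([1014, 0, 0]) cube([36, 315, 1412]);
translate([36, 0, 0]) cube([978, 315, 19]);
translate([36, 0, 258]) cube([978, 315, 19]);
translate([36, 0, 516]) cube([978, 315, 19]);
translate([36, 0, 774]) cube([978, 315, 19]);
translate([36, 0, 1032]) cube([978, 315, 19]);
translate([36, 0, 1290]) cube([978, 315, 19]);


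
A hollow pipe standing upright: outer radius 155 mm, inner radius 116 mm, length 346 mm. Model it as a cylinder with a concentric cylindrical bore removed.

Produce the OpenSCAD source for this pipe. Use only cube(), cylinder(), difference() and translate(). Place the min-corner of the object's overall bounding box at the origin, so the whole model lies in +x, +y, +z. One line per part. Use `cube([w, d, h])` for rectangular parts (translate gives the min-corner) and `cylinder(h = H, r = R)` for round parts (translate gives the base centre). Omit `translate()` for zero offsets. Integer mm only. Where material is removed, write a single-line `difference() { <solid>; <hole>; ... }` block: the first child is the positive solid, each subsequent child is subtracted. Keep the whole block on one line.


difference() { translate([155, 155, 0]) cylinder(h = 346, r = 155); translate([155, 155, 0]) cylinder(h = 346, r = 116); }


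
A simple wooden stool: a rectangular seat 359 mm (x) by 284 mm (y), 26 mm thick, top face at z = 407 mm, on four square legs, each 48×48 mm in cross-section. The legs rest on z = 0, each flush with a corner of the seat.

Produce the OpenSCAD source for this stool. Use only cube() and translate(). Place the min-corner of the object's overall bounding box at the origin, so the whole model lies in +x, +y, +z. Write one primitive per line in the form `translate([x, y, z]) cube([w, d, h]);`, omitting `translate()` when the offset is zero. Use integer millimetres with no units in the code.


// leg_h = 407 - 26 = 381
translate([0, 0, 381]) cube([359, 284, 26]);
cube([48, 48, 381]);
translate([311, 0, 0]) cube([48, 48, 381]);
translate([0, 236, 0]) cube([48, 48, 381]);
translate([311, 236, 0]) cube([48, 48, 381]);


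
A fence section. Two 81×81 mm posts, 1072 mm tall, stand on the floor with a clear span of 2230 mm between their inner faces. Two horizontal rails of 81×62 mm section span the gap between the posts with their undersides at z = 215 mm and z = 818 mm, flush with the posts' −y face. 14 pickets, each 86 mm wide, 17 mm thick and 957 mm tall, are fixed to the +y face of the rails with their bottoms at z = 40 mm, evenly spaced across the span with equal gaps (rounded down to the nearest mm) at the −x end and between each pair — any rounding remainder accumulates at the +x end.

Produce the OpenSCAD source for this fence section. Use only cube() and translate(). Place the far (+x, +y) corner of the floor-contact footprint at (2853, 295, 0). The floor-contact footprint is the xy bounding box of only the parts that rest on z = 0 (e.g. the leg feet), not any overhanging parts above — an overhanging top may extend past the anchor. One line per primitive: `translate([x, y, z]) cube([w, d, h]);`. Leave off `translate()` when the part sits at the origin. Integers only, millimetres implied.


translate([461, 214, 0]) cube([81, 81, 1072]);
translate([2772, 214, 0]) cube([81, 81, 1072]);
translate([542, 214, 215]) cube([2230, 81, 62]);
translate([542, 214, 818]) cube([2230, 81, 62]);
translate([610, 295, 40]) cube([86, 17, 957]);
translate([764, 295, 40]) cube([86, 17, 957]);
translate([918, 295, 40]) cube([86, 17, 957]);
translate([1072, 295, 40]) cube([86, 17, 957]);
translate([1226, 295, 40]) cube([86, 17, 957]);
translate([1380, 295, 40]) cube([86, 17, 957]);
translate([1534, 295, 40]) cube([86, 17, 957]);
translate([1688, 295, 40]) cube([86, 17, 957]);
translate([1842, 295, 40]) cube([86, 17, 957]);
translate([1996, 295, 40]) cube([86, 17, 957]);
translate([2150, 295, 40]) cube([86, 17, 957]);
translate([2304, 295, 40]) cube([86, 17, 957]);
translate([2458, 295, 40]) cube([86, 17, 957]);
translate([2612, 295, 40]) cube([86, 17, 957]);
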